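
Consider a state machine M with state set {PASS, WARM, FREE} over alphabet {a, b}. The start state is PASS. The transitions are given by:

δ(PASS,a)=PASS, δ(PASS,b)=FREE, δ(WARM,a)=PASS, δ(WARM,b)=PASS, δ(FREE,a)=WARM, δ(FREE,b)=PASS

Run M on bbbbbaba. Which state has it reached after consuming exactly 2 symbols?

PASS

PASS → FREE → PASS
After 2 symbols: PASS.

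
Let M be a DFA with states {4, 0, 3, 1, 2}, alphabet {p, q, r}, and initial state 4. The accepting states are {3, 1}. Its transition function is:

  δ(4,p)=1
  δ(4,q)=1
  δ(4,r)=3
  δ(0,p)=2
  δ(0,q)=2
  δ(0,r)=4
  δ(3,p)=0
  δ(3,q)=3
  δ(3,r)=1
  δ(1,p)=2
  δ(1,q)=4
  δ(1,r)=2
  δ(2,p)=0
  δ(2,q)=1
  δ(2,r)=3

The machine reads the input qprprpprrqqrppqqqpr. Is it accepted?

Yes

4 → 1 → 2 → 3 → 0 → 4 → 1 → 2 → 3 → 1 → 4 → 1 → 2 → 0 → 2 → 1 → 4 → 1 → 2 → 3
End state 3 is accepting.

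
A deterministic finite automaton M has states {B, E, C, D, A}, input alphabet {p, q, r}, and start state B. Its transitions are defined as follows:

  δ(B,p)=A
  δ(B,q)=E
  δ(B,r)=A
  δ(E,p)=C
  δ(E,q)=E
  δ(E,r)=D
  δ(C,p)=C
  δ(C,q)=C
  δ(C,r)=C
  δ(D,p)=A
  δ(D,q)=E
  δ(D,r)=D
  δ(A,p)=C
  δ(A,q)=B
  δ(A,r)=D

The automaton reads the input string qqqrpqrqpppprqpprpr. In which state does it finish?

start at B
read 'q': B → E
read 'q': E → E
read 'q': E → E
read 'r': E → D
read 'p': D → A
read 'q': A → B
read 'r': B → A
read 'q': A → B
read 'p': B → A
read 'p': A → C
read 'p': C → C
read 'p': C → C
read 'r': C → C
read 'q': C → C
read 'p': C → C
read 'p': C → C
read 'r': C → C
read 'p': C → C
read 'r': C → C

C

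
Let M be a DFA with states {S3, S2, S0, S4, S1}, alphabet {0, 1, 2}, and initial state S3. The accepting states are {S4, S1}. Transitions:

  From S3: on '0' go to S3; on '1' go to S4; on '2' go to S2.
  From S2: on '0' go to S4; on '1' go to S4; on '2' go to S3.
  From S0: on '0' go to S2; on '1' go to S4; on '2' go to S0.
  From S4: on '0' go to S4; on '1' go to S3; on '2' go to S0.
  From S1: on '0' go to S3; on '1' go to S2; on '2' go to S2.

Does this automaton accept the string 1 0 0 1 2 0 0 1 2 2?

No

start at S3
read '1': S3 → S4
read '0': S4 → S4
read '0': S4 → S4
read '1': S4 → S3
read '2': S3 → S2
read '0': S2 → S4
read '0': S4 → S4
read '1': S4 → S3
read '2': S3 → S2
read '2': S2 → S3
End state S3 is not accepting.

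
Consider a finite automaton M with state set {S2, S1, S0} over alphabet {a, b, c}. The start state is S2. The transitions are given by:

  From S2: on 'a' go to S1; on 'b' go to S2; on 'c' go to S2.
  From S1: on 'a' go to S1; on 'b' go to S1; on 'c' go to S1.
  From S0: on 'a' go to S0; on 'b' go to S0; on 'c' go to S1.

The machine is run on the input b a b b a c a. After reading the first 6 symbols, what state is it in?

Trace: S2 -b-> S2 -a-> S1 -b-> S1 -b-> S1 -a-> S1 -c-> S1
After 6 symbols: S1.

S1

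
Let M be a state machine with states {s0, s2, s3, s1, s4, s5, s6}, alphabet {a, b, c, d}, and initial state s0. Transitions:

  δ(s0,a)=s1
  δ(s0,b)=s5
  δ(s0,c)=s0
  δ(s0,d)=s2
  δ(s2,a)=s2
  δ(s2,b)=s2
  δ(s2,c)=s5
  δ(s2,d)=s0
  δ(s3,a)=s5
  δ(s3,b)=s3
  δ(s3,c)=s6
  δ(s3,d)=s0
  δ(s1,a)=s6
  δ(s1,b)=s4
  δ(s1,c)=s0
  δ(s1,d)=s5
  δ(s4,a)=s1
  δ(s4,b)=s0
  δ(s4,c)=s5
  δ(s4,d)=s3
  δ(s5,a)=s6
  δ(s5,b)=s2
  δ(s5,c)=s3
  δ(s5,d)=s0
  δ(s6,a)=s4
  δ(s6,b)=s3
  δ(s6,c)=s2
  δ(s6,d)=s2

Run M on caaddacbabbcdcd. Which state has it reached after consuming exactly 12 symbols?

start at s0
read 'c': s0 → s0
read 'a': s0 → s1
read 'a': s1 → s6
read 'd': s6 → s2
read 'd': s2 → s0
read 'a': s0 → s1
read 'c': s1 → s0
read 'b': s0 → s5
read 'a': s5 → s6
read 'b': s6 → s3
read 'b': s3 → s3
read 'c': s3 → s6
After 12 symbols: s6.

s6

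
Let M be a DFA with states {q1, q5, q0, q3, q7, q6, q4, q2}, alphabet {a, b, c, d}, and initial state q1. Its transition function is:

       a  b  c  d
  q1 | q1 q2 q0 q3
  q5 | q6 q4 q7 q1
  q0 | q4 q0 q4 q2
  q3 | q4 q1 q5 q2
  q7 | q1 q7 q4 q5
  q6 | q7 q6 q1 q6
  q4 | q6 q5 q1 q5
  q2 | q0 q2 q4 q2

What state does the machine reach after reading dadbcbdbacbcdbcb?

q2

start at q1
read 'd': q1 → q3
read 'a': q3 → q4
read 'd': q4 → q5
read 'b': q5 → q4
read 'c': q4 → q1
read 'b': q1 → q2
read 'd': q2 → q2
read 'b': q2 → q2
read 'a': q2 → q0
read 'c': q0 → q4
read 'b': q4 → q5
read 'c': q5 → q7
read 'd': q7 → q5
read 'b': q5 → q4
read 'c': q4 → q1
read 'b': q1 → q2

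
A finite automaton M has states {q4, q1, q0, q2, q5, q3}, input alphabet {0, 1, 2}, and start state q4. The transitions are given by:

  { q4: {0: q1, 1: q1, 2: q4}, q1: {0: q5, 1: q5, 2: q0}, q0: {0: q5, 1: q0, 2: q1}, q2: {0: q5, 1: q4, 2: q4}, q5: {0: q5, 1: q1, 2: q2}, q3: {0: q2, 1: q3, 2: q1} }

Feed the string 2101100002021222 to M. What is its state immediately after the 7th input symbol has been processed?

q5

start at q4
read '2': q4 → q4
read '1': q4 → q1
read '0': q1 → q5
read '1': q5 → q1
read '1': q1 → q5
read '0': q5 → q5
read '0': q5 → q5
After 7 symbols: q5.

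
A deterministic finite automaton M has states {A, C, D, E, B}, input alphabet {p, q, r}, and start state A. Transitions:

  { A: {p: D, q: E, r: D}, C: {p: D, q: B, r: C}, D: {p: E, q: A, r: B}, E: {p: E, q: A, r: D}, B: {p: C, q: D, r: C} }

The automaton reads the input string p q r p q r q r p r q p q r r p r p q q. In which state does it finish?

E

A → D → A → D → E → A → D → A → D → E → D → A → D → A → D → B → C → C → D → A → E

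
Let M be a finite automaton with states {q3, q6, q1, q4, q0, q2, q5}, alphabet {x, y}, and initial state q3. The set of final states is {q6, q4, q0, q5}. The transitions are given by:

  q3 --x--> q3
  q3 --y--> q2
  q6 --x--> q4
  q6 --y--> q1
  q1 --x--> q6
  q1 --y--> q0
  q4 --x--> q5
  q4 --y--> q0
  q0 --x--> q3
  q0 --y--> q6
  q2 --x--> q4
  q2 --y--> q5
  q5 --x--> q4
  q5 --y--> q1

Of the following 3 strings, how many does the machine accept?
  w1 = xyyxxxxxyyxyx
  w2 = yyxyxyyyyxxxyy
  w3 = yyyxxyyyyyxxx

2

w1:
  start at q3
  read 'x': q3 → q3
  read 'y': q3 → q2
  read 'y': q2 → q5
  read 'x': q5 → q4
  read 'x': q4 → q5
  read 'x': q5 → q4
  read 'x': q4 → q5
  read 'x': q5 → q4
  read 'y': q4 → q0
  read 'y': q0 → q6
  read 'x': q6 → q4
  read 'y': q4 → q0
  read 'x': q0 → q3
  end q3, rejected
w2:
  start at q3
  read 'y': q3 → q2
  read 'y': q2 → q5
  read 'x': q5 → q4
  read 'y': q4 → q0
  read 'x': q0 → q3
  read 'y': q3 → q2
  read 'y': q2 → q5
  read 'y': q5 → q1
  read 'y': q1 → q0
  read 'x': q0 → q3
  read 'x': q3 → q3
  read 'x': q3 → q3
  read 'y': q3 → q2
  read 'y': q2 → q5
  end q5, accepted
w3:
  start at q3
  read 'y': q3 → q2
  read 'y': q2 → q5
  read 'y': q5 → q1
  read 'x': q1 → q6
  read 'x': q6 → q4
  read 'y': q4 → q0
  read 'y': q0 → q6
  read 'y': q6 → q1
  read 'y': q1 → q0
  read 'y': q0 → q6
  read 'x': q6 → q4
  read 'x': q4 → q5
  read 'x': q5 → q4
  end q4, accepted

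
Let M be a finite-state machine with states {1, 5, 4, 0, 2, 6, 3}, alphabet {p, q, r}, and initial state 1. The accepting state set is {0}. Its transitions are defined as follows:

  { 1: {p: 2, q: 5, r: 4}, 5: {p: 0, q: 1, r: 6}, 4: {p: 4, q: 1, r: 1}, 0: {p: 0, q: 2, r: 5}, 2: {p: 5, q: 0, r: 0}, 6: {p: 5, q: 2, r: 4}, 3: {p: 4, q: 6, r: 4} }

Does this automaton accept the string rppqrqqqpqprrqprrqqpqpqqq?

No

Trace: 1 -r-> 4 -p-> 4 -p-> 4 -q-> 1 -r-> 4 -q-> 1 -q-> 5 -q-> 1 -p-> 2 -q-> 0 -p-> 0 -r-> 5 -r-> 6 -q-> 2 -p-> 5 -r-> 6 -r-> 4 -q-> 1 -q-> 5 -p-> 0 -q-> 2 -p-> 5 -q-> 1 -q-> 5 -q-> 1
End state 1 is not accepting.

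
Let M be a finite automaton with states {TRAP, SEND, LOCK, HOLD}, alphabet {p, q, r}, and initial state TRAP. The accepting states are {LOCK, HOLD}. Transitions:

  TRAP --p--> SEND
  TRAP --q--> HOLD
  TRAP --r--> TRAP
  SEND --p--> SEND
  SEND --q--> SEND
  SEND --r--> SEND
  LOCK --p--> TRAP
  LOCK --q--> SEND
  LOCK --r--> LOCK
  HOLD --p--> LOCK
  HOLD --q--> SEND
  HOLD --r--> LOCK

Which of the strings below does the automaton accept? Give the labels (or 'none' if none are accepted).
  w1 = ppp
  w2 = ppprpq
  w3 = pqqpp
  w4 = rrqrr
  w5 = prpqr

w1: Trace: TRAP -p-> SEND -p-> SEND -p-> SEND  → end SEND, rejected
w2: Trace: TRAP -p-> SEND -p-> SEND -p-> SEND -r-> SEND -p-> SEND -q-> SEND  → end SEND, rejected
w3: Trace: TRAP -p-> SEND -q-> SEND -q-> SEND -p-> SEND -p-> SEND  → end SEND, rejected
w4: Trace: TRAP -r-> TRAP -r-> TRAP -q-> HOLD -r-> LOCK -r-> LOCK  → end LOCK, accepted
w5: Trace: TRAP -p-> SEND -r-> SEND -p-> SEND -q-> SEND -r-> SEND  → end SEND, rejected

w4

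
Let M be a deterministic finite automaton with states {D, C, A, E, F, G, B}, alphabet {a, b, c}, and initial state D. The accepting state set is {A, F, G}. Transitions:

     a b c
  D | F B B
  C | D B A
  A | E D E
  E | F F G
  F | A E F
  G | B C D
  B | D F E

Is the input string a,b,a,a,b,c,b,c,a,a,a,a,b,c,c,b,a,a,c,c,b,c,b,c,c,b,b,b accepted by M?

D → F → E → F → A → D → B → F → F → A → E → F → A → D → B → E → F → A → E → G → D → B → E → F → F → F → E → F → E
End state E is not accepting.

No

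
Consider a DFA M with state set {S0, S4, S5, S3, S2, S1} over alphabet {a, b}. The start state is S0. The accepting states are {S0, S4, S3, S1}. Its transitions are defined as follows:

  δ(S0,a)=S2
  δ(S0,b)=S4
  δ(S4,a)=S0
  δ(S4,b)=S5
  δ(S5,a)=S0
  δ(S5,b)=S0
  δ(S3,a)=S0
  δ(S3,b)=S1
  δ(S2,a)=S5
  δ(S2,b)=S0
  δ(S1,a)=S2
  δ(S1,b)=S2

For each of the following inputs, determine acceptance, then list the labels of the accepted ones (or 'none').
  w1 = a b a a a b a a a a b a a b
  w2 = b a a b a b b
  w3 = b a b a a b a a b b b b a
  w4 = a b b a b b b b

w1, w2, w4

w1:
  start at S0
  read 'a': S0 → S2
  read 'b': S2 → S0
  read 'a': S0 → S2
  read 'a': S2 → S5
  read 'a': S5 → S0
  read 'b': S0 → S4
  read 'a': S4 → S0
  read 'a': S0 → S2
  read 'a': S2 → S5
  read 'a': S5 → S0
  read 'b': S0 → S4
  read 'a': S4 → S0
  read 'a': S0 → S2
  read 'b': S2 → S0
  end S0, accepted
w2:
  start at S0
  read 'b': S0 → S4
  read 'a': S4 → S0
  read 'a': S0 → S2
  read 'b': S2 → S0
  read 'a': S0 → S2
  read 'b': S2 → S0
  read 'b': S0 → S4
  end S4, accepted
w3:
  start at S0
  read 'b': S0 → S4
  read 'a': S4 → S0
  read 'b': S0 → S4
  read 'a': S4 → S0
  read 'a': S0 → S2
  read 'b': S2 → S0
  read 'a': S0 → S2
  read 'a': S2 → S5
  read 'b': S5 → S0
  read 'b': S0 → S4
  read 'b': S4 → S5
  read 'b': S5 → S0
  read 'a': S0 → S2
  end S2, rejected
w4:
  start at S0
  read 'a': S0 → S2
  read 'b': S2 → S0
  read 'b': S0 → S4
  read 'a': S4 → S0
  read 'b': S0 → S4
  read 'b': S4 → S5
  read 'b': S5 → S0
  read 'b': S0 → S4
  end S4, accepted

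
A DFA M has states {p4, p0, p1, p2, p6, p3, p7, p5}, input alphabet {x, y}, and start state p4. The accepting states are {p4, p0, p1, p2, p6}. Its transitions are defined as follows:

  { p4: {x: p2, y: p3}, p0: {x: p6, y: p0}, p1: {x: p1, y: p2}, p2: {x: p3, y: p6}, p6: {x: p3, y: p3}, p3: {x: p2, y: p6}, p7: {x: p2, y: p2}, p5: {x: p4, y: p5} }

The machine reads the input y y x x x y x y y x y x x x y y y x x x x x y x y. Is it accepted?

Yes

p4 → p3 → p6 → p3 → p2 → p3 → p6 → p3 → p6 → p3 → p2 → p6 → p3 → p2 → p3 → p6 → p3 → p6 → p3 → p2 → p3 → p2 → p3 → p6 → p3 → p6
End state p6 is accepting.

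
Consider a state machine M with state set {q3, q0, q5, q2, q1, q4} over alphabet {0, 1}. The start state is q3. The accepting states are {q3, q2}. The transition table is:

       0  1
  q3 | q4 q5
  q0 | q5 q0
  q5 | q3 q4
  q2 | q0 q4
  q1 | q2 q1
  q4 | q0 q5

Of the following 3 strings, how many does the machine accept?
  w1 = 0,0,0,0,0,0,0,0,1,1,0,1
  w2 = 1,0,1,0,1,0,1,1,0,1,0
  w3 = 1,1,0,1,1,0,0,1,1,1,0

1

w1:
  start at q3
  read '0': q3 → q4
  read '0': q4 → q0
  read '0': q0 → q5
  read '0': q5 → q3
  read '0': q3 → q4
  read '0': q4 → q0
  read '0': q0 → q5
  read '0': q5 → q3
  read '1': q3 → q5
  read '1': q5 → q4
  read '0': q4 → q0
  read '1': q0 → q0
  end q0, rejected
w2:
  start at q3
  read '1': q3 → q5
  read '0': q5 → q3
  read '1': q3 → q5
  read '0': q5 → q3
  read '1': q3 → q5
  read '0': q5 → q3
  read '1': q3 → q5
  read '1': q5 → q4
  read '0': q4 → q0
  read '1': q0 → q0
  read '0': q0 → q5
  end q5, rejected
w3:
  start at q3
  read '1': q3 → q5
  read '1': q5 → q4
  read '0': q4 → q0
  read '1': q0 → q0
  read '1': q0 → q0
  read '0': q0 → q5
  read '0': q5 → q3
  read '1': q3 → q5
  read '1': q5 → q4
  read '1': q4 → q5
  read '0': q5 → q3
  end q3, accepted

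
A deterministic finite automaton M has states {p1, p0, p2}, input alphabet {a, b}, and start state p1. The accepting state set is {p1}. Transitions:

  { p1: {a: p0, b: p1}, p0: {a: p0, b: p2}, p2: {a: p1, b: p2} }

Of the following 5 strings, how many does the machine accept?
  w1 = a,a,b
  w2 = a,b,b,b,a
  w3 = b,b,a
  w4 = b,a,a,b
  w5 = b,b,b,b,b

w1: Trace: p1 -a-> p0 -a-> p0 -b-> p2  → end p2, rejected
w2: Trace: p1 -a-> p0 -b-> p2 -b-> p2 -b-> p2 -a-> p1  → end p1, accepted
w3: Trace: p1 -b-> p1 -b-> p1 -a-> p0  → end p0, rejected
w4: Trace: p1 -b-> p1 -a-> p0 -a-> p0 -b-> p2  → end p2, rejected
w5: Trace: p1 -b-> p1 -b-> p1 -b-> p1 -b-> p1 -b-> p1  → end p1, accepted

2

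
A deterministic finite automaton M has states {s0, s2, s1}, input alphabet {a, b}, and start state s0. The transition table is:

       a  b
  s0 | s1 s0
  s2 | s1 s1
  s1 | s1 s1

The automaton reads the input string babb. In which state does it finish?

Trace: s0 -b-> s0 -a-> s1 -b-> s1 -b-> s1

s1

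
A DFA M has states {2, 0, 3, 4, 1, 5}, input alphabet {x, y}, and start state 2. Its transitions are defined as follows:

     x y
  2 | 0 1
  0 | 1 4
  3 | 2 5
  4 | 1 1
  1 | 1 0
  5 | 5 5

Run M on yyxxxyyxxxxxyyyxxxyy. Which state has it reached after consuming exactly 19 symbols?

0

Trace: 2 -y-> 1 -y-> 0 -x-> 1 -x-> 1 -x-> 1 -y-> 0 -y-> 4 -x-> 1 -x-> 1 -x-> 1 -x-> 1 -x-> 1 -y-> 0 -y-> 4 -y-> 1 -x-> 1 -x-> 1 -x-> 1 -y-> 0
After 19 symbols: 0.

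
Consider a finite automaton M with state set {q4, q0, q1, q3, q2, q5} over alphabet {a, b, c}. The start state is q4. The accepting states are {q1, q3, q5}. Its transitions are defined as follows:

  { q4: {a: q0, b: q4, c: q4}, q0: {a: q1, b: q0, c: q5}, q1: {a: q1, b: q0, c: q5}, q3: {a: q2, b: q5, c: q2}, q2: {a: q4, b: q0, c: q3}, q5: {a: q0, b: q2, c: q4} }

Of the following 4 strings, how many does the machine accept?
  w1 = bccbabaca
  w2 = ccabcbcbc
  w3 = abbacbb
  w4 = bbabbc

1

w1: q4 → q4 → q4 → q4 → q4 → q0 → q0 → q1 → q5 → q0  → end q0, rejected
w2: q4 → q4 → q4 → q0 → q0 → q5 → q2 → q3 → q5 → q4  → end q4, rejected
w3: q4 → q0 → q0 → q0 → q1 → q5 → q2 → q0  → end q0, rejected
w4: q4 → q4 → q4 → q0 → q0 → q0 → q5  → end q5, accepted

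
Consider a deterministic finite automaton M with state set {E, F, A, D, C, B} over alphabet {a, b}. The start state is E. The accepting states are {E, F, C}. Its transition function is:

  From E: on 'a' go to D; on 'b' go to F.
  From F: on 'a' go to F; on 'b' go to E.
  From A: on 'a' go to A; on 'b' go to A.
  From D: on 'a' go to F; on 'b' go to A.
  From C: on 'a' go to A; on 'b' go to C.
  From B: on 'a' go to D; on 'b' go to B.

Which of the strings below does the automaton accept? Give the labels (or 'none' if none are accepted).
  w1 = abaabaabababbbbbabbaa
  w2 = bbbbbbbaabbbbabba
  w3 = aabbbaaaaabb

w2, w3

w1: E → D → A → A → A → A → A → A → A → A → A → A → A → A → A → A → A → A → A → A → A → A  → end A, rejected
w2: E → F → E → F → E → F → E → F → F → F → E → F → E → F → F → E → F → F  → end F, accepted
w3: E → D → F → E → F → E → D → F → F → F → F → E → F  → end F, accepted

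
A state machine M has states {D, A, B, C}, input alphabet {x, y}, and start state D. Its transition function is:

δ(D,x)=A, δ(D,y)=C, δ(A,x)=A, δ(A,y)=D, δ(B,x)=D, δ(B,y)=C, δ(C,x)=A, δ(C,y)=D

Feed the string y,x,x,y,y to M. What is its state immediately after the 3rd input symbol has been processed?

Trace: D -y-> C -x-> A -x-> A
After 3 symbols: A.

A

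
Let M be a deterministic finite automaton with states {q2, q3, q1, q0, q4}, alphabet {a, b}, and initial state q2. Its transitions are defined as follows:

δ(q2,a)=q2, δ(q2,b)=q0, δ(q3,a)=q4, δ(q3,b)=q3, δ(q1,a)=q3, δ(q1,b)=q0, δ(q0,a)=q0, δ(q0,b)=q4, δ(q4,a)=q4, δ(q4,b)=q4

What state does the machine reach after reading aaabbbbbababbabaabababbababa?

q4

q2 → q2 → q2 → q2 → q0 → q4 → q4 → q4 → q4 → q4 → q4 → q4 → q4 → q4 → q4 → q4 → q4 → q4 → q4 → q4 → q4 → q4 → q4 → q4 → q4 → q4 → q4 → q4 → q4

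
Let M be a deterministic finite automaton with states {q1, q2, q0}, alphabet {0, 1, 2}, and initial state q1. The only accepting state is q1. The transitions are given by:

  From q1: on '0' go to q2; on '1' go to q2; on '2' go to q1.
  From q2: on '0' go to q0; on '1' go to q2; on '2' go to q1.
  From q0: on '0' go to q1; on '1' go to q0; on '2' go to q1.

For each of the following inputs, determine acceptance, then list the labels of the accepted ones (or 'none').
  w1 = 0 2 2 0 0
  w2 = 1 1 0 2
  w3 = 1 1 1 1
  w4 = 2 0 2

w1: q1 → q2 → q1 → q1 → q2 → q0  → end q0, rejected
w2: q1 → q2 → q2 → q0 → q1  → end q1, accepted
w3: q1 → q2 → q2 → q2 → q2  → end q2, rejected
w4: q1 → q1 → q2 → q1  → end q1, accepted

w2, w4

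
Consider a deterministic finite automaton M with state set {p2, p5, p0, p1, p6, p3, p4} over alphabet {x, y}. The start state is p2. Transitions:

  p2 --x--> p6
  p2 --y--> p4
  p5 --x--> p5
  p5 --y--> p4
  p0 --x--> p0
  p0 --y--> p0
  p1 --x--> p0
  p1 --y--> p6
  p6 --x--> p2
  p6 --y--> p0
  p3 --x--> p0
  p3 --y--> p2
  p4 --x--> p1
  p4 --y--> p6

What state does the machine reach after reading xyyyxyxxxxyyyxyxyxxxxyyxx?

p0

p2 → p6 → p0 → p0 → p0 → p0 → p0 → p0 → p0 → p0 → p0 → p0 → p0 → p0 → p0 → p0 → p0 → p0 → p0 → p0 → p0 → p0 → p0 → p0 → p0 → p0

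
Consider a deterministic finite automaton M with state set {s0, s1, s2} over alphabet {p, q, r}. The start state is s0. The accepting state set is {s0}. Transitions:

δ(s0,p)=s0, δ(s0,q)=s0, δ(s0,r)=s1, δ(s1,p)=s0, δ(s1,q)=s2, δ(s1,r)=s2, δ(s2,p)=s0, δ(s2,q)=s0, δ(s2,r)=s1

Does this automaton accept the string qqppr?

No

start at s0
read 'q': s0 → s0
read 'q': s0 → s0
read 'p': s0 → s0
read 'p': s0 → s0
read 'r': s0 → s1
End state s1 is not accepting.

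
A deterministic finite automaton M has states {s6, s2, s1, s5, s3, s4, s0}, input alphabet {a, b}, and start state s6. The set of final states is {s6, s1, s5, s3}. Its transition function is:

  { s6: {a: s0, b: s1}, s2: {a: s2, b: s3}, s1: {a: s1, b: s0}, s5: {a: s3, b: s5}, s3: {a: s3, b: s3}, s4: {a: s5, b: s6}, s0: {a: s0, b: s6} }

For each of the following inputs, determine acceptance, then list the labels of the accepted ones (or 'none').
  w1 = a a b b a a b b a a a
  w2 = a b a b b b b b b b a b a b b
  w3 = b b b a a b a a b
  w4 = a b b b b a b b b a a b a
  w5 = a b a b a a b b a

w1: Trace: s6 -a-> s0 -a-> s0 -b-> s6 -b-> s1 -a-> s1 -a-> s1 -b-> s0 -b-> s6 -a-> s0 -a-> s0 -a-> s0  → end s0, rejected
w2: Trace: s6 -a-> s0 -b-> s6 -a-> s0 -b-> s6 -b-> s1 -b-> s0 -b-> s6 -b-> s1 -b-> s0 -b-> s6 -a-> s0 -b-> s6 -a-> s0 -b-> s6 -b-> s1  → end s1, accepted
w3: Trace: s6 -b-> s1 -b-> s0 -b-> s6 -a-> s0 -a-> s0 -b-> s6 -a-> s0 -a-> s0 -b-> s6  → end s6, accepted
w4: Trace: s6 -a-> s0 -b-> s6 -b-> s1 -b-> s0 -b-> s6 -a-> s0 -b-> s6 -b-> s1 -b-> s0 -a-> s0 -a-> s0 -b-> s6 -a-> s0  → end s0, rejected
w5: Trace: s6 -a-> s0 -b-> s6 -a-> s0 -b-> s6 -a-> s0 -a-> s0 -b-> s6 -b-> s1 -a-> s1  → end s1, accepted

w2, w3, w5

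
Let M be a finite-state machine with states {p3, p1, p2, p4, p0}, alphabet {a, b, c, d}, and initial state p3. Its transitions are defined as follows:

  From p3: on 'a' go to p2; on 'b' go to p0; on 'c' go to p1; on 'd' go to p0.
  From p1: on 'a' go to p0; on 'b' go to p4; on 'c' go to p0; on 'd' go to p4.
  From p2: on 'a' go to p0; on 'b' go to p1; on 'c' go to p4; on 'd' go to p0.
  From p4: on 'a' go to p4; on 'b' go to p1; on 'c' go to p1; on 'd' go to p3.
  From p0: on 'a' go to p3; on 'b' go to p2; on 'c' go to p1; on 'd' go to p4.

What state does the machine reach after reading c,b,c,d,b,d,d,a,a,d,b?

Trace: p3 -c-> p1 -b-> p4 -c-> p1 -d-> p4 -b-> p1 -d-> p4 -d-> p3 -a-> p2 -a-> p0 -d-> p4 -b-> p1

p1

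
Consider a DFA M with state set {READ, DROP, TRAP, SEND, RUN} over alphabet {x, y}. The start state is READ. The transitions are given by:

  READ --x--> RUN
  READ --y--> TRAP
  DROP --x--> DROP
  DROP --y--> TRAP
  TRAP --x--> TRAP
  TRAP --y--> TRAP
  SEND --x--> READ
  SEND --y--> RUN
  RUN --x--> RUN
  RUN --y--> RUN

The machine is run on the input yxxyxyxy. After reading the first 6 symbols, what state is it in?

start at READ
read 'y': READ → TRAP
read 'x': TRAP → TRAP
read 'x': TRAP → TRAP
read 'y': TRAP → TRAP
read 'x': TRAP → TRAP
read 'y': TRAP → TRAP
After 6 symbols: TRAP.

TRAP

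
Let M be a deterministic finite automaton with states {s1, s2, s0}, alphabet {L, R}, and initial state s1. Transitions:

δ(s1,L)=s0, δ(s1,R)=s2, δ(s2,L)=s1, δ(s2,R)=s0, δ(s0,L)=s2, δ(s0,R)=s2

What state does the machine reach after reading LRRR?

Trace: s1 -L-> s0 -R-> s2 -R-> s0 -R-> s2

s2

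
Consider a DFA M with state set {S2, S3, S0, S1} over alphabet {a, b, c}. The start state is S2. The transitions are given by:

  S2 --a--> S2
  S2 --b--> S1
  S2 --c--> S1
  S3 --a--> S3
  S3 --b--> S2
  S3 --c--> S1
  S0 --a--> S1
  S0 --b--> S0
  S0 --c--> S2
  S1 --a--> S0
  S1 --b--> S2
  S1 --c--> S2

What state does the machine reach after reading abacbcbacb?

S1

S2 → S2 → S1 → S0 → S2 → S1 → S2 → S1 → S0 → S2 → S1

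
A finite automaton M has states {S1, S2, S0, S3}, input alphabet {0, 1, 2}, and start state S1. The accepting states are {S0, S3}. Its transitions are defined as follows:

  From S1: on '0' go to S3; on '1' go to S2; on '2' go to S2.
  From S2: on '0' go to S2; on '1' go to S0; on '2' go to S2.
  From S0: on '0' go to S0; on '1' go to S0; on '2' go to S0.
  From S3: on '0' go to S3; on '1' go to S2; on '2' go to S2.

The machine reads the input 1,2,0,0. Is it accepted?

Trace: S1 -1-> S2 -2-> S2 -0-> S2 -0-> S2
End state S2 is not accepting.

No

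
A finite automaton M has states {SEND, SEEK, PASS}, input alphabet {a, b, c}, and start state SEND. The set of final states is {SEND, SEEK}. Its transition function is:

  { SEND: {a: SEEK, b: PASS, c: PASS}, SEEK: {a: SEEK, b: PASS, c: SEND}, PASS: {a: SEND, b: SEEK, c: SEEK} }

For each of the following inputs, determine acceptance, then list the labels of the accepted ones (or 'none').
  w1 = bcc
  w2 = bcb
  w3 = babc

w1, w3

w1: Trace: SEND -b-> PASS -c-> SEEK -c-> SEND  → end SEND, accepted
w2: Trace: SEND -b-> PASS -c-> SEEK -b-> PASS  → end PASS, rejected
w3: Trace: SEND -b-> PASS -a-> SEND -b-> PASS -c-> SEEK  → end SEEK, accepted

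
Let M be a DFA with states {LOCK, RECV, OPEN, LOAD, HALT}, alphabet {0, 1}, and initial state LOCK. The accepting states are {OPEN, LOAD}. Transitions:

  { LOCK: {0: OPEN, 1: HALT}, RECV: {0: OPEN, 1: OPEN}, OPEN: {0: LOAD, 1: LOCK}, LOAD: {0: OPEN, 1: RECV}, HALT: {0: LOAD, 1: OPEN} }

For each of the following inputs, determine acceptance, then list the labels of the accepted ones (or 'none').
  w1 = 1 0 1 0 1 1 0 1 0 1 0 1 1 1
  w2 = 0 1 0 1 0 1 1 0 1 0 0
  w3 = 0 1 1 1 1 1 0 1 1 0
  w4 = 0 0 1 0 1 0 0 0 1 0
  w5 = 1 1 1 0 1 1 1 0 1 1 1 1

w1: Trace: LOCK -1-> HALT -0-> LOAD -1-> RECV -0-> OPEN -1-> LOCK -1-> HALT -0-> LOAD -1-> RECV -0-> OPEN -1-> LOCK -0-> OPEN -1-> LOCK -1-> HALT -1-> OPEN  → end OPEN, accepted
w2: Trace: LOCK -0-> OPEN -1-> LOCK -0-> OPEN -1-> LOCK -0-> OPEN -1-> LOCK -1-> HALT -0-> LOAD -1-> RECV -0-> OPEN -0-> LOAD  → end LOAD, accepted
w3: Trace: LOCK -0-> OPEN -1-> LOCK -1-> HALT -1-> OPEN -1-> LOCK -1-> HALT -0-> LOAD -1-> RECV -1-> OPEN -0-> LOAD  → end LOAD, accepted
w4: Trace: LOCK -0-> OPEN -0-> LOAD -1-> RECV -0-> OPEN -1-> LOCK -0-> OPEN -0-> LOAD -0-> OPEN -1-> LOCK -0-> OPEN  → end OPEN, accepted
w5: Trace: LOCK -1-> HALT -1-> OPEN -1-> LOCK -0-> OPEN -1-> LOCK -1-> HALT -1-> OPEN -0-> LOAD -1-> RECV -1-> OPEN -1-> LOCK -1-> HALT  → end HALT, rejected

w1, w2, w3, w4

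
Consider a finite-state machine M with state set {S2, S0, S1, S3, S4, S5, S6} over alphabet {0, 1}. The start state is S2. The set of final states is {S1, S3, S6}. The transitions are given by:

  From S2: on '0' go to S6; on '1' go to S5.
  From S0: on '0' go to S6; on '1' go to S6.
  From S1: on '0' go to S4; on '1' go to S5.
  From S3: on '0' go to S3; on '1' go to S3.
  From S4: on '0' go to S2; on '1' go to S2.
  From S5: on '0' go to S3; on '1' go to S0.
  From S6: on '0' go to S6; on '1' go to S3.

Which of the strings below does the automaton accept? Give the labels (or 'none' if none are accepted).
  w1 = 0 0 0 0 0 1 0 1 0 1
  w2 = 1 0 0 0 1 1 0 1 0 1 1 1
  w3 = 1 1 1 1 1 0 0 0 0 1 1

w1, w2, w3

w1:
  start at S2
  read '0': S2 → S6
  read '0': S6 → S6
  read '0': S6 → S6
  read '0': S6 → S6
  read '0': S6 → S6
  read '1': S6 → S3
  read '0': S3 → S3
  read '1': S3 → S3
  read '0': S3 → S3
  read '1': S3 → S3
  end S3, accepted
w2:
  start at S2
  read '1': S2 → S5
  read '0': S5 → S3
  read '0': S3 → S3
  read '0': S3 → S3
  read '1': S3 → S3
  read '1': S3 → S3
  read '0': S3 → S3
  read '1': S3 → S3
  read '0': S3 → S3
  read '1': S3 → S3
  read '1': S3 → S3
  read '1': S3 → S3
  end S3, accepted
w3:
  start at S2
  read '1': S2 → S5
  read '1': S5 → S0
  read '1': S0 → S6
  read '1': S6 → S3
  read '1': S3 → S3
  read '0': S3 → S3
  read '0': S3 → S3
  read '0': S3 → S3
  read '0': S3 → S3
  read '1': S3 → S3
  read '1': S3 → S3
  end S3, accepted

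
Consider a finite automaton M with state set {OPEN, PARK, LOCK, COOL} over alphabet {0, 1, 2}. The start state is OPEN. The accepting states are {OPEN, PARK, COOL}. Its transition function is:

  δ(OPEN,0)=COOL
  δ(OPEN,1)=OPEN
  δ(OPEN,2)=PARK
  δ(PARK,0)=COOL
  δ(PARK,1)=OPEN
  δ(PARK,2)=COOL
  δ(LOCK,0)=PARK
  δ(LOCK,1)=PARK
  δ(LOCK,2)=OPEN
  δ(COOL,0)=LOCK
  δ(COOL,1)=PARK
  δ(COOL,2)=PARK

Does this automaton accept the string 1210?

Yes

Trace: OPEN -1-> OPEN -2-> PARK -1-> OPEN -0-> COOL
End state COOL is accepting.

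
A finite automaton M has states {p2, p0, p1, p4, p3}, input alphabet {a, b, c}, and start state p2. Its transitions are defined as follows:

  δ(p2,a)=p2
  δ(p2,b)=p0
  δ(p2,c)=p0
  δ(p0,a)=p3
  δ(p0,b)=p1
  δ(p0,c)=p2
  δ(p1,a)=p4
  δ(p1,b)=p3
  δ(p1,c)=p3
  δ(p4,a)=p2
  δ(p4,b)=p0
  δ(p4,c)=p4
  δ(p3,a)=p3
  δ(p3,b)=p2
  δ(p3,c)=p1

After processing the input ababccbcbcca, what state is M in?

p2 → p2 → p0 → p3 → p2 → p0 → p2 → p0 → p2 → p0 → p2 → p0 → p3

p3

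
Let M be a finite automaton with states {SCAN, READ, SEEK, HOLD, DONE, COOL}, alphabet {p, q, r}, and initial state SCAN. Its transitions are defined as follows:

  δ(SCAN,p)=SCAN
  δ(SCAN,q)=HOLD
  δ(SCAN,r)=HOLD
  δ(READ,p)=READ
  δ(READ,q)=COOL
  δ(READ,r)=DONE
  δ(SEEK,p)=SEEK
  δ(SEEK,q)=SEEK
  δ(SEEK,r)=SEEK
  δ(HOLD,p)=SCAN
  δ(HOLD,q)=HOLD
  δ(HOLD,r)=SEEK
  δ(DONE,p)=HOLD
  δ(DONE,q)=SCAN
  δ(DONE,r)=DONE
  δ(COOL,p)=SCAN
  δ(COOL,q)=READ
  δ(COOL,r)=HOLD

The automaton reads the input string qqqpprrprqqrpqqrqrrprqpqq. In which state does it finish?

SCAN → HOLD → HOLD → HOLD → SCAN → SCAN → HOLD → SEEK → SEEK → SEEK → SEEK → SEEK → SEEK → SEEK → SEEK → SEEK → SEEK → SEEK → SEEK → SEEK → SEEK → SEEK → SEEK → SEEK → SEEK → SEEK

SEEK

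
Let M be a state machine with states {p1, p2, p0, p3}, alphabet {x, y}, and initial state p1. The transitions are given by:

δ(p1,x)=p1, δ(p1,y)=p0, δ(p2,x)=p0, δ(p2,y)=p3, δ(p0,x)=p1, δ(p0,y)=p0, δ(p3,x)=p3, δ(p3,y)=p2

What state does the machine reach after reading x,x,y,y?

Trace: p1 -x-> p1 -x-> p1 -y-> p0 -y-> p0

p0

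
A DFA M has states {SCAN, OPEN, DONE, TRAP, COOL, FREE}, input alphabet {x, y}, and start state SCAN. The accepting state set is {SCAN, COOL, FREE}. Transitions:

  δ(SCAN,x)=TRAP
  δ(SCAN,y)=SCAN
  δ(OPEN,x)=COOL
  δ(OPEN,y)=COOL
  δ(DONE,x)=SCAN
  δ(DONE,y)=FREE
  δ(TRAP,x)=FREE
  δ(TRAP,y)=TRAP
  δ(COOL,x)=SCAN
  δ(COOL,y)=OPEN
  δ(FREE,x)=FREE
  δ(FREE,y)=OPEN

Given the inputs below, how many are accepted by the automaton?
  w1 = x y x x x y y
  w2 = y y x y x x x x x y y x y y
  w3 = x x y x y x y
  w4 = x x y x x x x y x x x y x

w1:
  start at SCAN
  read 'x': SCAN → TRAP
  read 'y': TRAP → TRAP
  read 'x': TRAP → FREE
  read 'x': FREE → FREE
  read 'x': FREE → FREE
  read 'y': FREE → OPEN
  read 'y': OPEN → COOL
  end COOL, accepted
w2:
  start at SCAN
  read 'y': SCAN → SCAN
  read 'y': SCAN → SCAN
  read 'x': SCAN → TRAP
  read 'y': TRAP → TRAP
  read 'x': TRAP → FREE
  read 'x': FREE → FREE
  read 'x': FREE → FREE
  read 'x': FREE → FREE
  read 'x': FREE → FREE
  read 'y': FREE → OPEN
  read 'y': OPEN → COOL
  read 'x': COOL → SCAN
  read 'y': SCAN → SCAN
  read 'y': SCAN → SCAN
  end SCAN, accepted
w3:
  start at SCAN
  read 'x': SCAN → TRAP
  read 'x': TRAP → FREE
  read 'y': FREE → OPEN
  read 'x': OPEN → COOL
  read 'y': COOL → OPEN
  read 'x': OPEN → COOL
  read 'y': COOL → OPEN
  end OPEN, rejected
w4:
  start at SCAN
  read 'x': SCAN → TRAP
  read 'x': TRAP → FREE
  read 'y': FREE → OPEN
  read 'x': OPEN → COOL
  read 'x': COOL → SCAN
  read 'x': SCAN → TRAP
  read 'x': TRAP → FREE
  read 'y': FREE → OPEN
  read 'x': OPEN → COOL
  read 'x': COOL → SCAN
  read 'x': SCAN → TRAP
  read 'y': TRAP → TRAP
  read 'x': TRAP → FREE
  end FREE, accepted

3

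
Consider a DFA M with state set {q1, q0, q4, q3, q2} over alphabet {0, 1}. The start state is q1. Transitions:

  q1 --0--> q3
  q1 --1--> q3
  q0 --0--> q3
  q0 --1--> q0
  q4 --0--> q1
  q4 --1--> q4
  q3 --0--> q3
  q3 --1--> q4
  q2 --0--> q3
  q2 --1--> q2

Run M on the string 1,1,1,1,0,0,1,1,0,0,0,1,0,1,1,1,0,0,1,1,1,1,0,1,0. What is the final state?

q1 → q3 → q4 → q4 → q4 → q1 → q3 → q4 → q4 → q1 → q3 → q3 → q4 → q1 → q3 → q4 → q4 → q1 → q3 → q4 → q4 → q4 → q4 → q1 → q3 → q3

q3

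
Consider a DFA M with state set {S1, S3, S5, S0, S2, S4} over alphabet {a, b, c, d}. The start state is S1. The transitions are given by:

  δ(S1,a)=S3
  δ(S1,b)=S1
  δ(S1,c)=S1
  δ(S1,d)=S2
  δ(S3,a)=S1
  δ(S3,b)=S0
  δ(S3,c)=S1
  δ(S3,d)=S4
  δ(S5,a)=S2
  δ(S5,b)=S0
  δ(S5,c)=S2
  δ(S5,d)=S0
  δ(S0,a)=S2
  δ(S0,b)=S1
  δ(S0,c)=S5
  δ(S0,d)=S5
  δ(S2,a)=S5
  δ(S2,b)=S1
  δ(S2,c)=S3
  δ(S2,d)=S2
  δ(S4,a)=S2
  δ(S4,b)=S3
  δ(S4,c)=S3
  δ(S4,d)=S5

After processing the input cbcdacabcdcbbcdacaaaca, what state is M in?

S1 → S1 → S1 → S1 → S2 → S5 → S2 → S5 → S0 → S5 → S0 → S5 → S0 → S1 → S1 → S2 → S5 → S2 → S5 → S2 → S5 → S2 → S5

S5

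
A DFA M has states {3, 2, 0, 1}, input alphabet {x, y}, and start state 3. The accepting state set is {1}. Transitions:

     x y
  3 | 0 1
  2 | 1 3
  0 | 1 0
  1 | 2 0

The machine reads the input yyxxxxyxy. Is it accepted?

No

Trace: 3 -y-> 1 -y-> 0 -x-> 1 -x-> 2 -x-> 1 -x-> 2 -y-> 3 -x-> 0 -y-> 0
End state 0 is not accepting.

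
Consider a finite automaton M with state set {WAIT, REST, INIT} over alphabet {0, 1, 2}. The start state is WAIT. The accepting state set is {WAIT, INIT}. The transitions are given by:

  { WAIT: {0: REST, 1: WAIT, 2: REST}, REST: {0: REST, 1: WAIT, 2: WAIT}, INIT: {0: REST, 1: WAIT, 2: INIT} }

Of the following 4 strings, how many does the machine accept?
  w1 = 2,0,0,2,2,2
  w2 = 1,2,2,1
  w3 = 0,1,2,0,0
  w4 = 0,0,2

3

w1: Trace: WAIT -2-> REST -0-> REST -0-> REST -2-> WAIT -2-> REST -2-> WAIT  → end WAIT, accepted
w2: Trace: WAIT -1-> WAIT -2-> REST -2-> WAIT -1-> WAIT  → end WAIT, accepted
w3: Trace: WAIT -0-> REST -1-> WAIT -2-> REST -0-> REST -0-> REST  → end REST, rejected
w4: Trace: WAIT -0-> REST -0-> REST -2-> WAIT  → end WAIT, accepted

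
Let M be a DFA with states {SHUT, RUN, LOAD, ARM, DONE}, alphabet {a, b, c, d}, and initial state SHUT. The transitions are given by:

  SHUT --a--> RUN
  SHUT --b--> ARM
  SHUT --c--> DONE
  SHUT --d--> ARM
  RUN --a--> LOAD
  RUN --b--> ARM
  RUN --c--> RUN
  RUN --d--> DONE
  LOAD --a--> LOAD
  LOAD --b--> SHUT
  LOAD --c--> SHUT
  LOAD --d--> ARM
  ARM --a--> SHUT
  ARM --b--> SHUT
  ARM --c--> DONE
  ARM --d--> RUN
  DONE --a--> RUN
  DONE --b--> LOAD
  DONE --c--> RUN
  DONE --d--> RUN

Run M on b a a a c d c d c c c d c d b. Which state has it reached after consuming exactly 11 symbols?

RUN

SHUT → ARM → SHUT → RUN → LOAD → SHUT → ARM → DONE → RUN → RUN → RUN → RUN
After 11 symbols: RUN.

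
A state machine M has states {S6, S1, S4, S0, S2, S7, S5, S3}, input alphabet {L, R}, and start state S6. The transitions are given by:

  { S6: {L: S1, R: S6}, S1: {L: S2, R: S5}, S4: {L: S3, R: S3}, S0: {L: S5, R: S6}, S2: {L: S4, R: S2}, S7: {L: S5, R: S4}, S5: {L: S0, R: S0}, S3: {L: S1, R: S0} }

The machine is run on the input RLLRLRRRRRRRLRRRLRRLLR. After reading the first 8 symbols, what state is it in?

S6

S6 → S6 → S1 → S2 → S2 → S4 → S3 → S0 → S6
After 8 symbols: S6.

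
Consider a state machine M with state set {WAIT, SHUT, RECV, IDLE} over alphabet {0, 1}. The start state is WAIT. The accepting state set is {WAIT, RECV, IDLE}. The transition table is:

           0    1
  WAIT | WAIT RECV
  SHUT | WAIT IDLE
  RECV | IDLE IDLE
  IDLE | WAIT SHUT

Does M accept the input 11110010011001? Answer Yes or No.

start at WAIT
read '1': WAIT → RECV
read '1': RECV → IDLE
read '1': IDLE → SHUT
read '1': SHUT → IDLE
read '0': IDLE → WAIT
read '0': WAIT → WAIT
read '1': WAIT → RECV
read '0': RECV → IDLE
read '0': IDLE → WAIT
read '1': WAIT → RECV
read '1': RECV → IDLE
read '0': IDLE → WAIT
read '0': WAIT → WAIT
read '1': WAIT → RECV
End state RECV is accepting.

Yes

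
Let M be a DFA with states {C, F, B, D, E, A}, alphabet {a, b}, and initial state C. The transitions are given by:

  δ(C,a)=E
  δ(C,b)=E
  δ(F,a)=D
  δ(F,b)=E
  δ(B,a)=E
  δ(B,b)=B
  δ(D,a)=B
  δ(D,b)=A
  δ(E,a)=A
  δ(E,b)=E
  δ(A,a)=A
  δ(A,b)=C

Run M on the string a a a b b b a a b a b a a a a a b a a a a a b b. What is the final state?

E

start at C
read 'a': C → E
read 'a': E → A
read 'a': A → A
read 'b': A → C
read 'b': C → E
read 'b': E → E
read 'a': E → A
read 'a': A → A
read 'b': A → C
read 'a': C → E
read 'b': E → E
read 'a': E → A
read 'a': A → A
read 'a': A → A
read 'a': A → A
read 'a': A → A
read 'b': A → C
read 'a': C → E
read 'a': E → A
read 'a': A → A
read 'a': A → A
read 'a': A → A
read 'b': A → C
read 'b': C → E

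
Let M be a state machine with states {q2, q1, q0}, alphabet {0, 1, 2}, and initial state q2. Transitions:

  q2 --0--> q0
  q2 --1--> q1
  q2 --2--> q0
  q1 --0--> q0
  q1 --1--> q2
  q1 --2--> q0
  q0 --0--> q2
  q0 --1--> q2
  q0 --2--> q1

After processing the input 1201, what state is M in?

Trace: q2 -1-> q1 -2-> q0 -0-> q2 -1-> q1

q1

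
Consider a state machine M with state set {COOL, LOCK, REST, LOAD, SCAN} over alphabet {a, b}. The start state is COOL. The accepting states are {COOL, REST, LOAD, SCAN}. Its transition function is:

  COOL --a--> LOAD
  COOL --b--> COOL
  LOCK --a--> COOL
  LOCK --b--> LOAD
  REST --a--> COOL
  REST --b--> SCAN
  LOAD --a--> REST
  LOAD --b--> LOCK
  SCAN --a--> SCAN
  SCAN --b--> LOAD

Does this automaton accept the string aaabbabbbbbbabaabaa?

Yes

Trace: COOL -a-> LOAD -a-> REST -a-> COOL -b-> COOL -b-> COOL -a-> LOAD -b-> LOCK -b-> LOAD -b-> LOCK -b-> LOAD -b-> LOCK -b-> LOAD -a-> REST -b-> SCAN -a-> SCAN -a-> SCAN -b-> LOAD -a-> REST -a-> COOL
End state COOL is accepting.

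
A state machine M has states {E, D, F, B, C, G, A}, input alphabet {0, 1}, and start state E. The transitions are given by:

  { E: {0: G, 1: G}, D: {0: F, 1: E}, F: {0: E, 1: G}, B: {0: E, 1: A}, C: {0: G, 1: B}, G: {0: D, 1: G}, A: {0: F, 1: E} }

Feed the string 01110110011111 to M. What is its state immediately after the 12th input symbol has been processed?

G

E → G → G → G → G → D → E → G → D → F → G → G → G
After 12 symbols: G.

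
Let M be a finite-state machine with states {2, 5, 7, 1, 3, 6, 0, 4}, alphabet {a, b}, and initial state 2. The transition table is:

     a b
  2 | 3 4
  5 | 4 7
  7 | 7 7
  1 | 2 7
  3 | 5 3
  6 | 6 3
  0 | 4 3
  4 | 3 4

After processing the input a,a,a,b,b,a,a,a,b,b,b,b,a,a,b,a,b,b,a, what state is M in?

7

Trace: 2 -a-> 3 -a-> 5 -a-> 4 -b-> 4 -b-> 4 -a-> 3 -a-> 5 -a-> 4 -b-> 4 -b-> 4 -b-> 4 -b-> 4 -a-> 3 -a-> 5 -b-> 7 -a-> 7 -b-> 7 -b-> 7 -a-> 7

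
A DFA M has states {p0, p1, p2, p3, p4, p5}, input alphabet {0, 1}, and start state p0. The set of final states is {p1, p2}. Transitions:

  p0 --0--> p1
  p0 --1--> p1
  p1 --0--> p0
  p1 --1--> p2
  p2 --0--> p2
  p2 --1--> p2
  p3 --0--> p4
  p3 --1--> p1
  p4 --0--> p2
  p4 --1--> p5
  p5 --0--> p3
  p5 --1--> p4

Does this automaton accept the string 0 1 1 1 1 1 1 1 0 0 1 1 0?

p0 → p1 → p2 → p2 → p2 → p2 → p2 → p2 → p2 → p2 → p2 → p2 → p2 → p2
End state p2 is accepting.

Yes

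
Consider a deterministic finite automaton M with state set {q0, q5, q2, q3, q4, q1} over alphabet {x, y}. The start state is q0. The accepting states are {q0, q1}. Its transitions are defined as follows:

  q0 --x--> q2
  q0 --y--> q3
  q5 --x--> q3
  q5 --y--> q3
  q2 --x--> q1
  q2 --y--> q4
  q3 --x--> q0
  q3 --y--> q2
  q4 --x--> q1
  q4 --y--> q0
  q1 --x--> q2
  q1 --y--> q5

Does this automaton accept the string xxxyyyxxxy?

No

q0 → q2 → q1 → q2 → q4 → q0 → q3 → q0 → q2 → q1 → q5
End state q5 is not accepting.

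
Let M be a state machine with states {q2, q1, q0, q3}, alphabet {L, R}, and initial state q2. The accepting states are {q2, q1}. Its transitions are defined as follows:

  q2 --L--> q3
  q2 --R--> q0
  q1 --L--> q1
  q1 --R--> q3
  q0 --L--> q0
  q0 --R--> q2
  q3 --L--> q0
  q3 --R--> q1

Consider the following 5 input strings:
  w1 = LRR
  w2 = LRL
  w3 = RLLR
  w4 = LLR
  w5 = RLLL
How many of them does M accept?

3

w1: Trace: q2 -L-> q3 -R-> q1 -R-> q3  → end q3, rejected
w2: Trace: q2 -L-> q3 -R-> q1 -L-> q1  → end q1, accepted
w3: Trace: q2 -R-> q0 -L-> q0 -L-> q0 -R-> q2  → end q2, accepted
w4: Trace: q2 -L-> q3 -L-> q0 -R-> q2  → end q2, accepted
w5: Trace: q2 -R-> q0 -L-> q0 -L-> q0 -L-> q0  → end q0, rejected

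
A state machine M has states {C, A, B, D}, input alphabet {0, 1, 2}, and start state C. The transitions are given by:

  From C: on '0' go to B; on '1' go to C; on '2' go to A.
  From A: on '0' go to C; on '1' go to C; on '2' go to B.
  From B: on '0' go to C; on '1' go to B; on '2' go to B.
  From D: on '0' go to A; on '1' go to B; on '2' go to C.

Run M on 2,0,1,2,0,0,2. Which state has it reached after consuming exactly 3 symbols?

Trace: C -2-> A -0-> C -1-> C
After 3 symbols: C.

C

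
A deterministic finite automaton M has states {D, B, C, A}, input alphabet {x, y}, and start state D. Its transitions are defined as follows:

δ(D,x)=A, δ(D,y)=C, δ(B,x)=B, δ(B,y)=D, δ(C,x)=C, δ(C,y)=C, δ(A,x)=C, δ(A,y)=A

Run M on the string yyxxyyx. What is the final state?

Trace: D -y-> C -y-> C -x-> C -x-> C -y-> C -y-> C -x-> C

C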